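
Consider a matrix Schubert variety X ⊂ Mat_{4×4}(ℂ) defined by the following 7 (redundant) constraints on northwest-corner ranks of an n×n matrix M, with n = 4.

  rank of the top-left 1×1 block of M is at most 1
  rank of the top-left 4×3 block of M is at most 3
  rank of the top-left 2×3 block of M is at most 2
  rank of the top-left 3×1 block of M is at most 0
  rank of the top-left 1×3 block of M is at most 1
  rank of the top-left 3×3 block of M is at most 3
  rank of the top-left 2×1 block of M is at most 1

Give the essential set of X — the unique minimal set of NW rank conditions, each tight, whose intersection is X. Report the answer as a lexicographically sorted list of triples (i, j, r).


Rank table r_w(4×4) implied by the 7 constraints:

  R[1]: 0 1 1 1
  R[2]: 0 1 2 2
  R[3]: 0 1 2 3
  R[4]: 1 2 3 4

hence w(1..4) = (2, 3, 4, 1).

D(w) has 3 cells with 1 SE-corner; essential set:

[(3, 1, 0)]


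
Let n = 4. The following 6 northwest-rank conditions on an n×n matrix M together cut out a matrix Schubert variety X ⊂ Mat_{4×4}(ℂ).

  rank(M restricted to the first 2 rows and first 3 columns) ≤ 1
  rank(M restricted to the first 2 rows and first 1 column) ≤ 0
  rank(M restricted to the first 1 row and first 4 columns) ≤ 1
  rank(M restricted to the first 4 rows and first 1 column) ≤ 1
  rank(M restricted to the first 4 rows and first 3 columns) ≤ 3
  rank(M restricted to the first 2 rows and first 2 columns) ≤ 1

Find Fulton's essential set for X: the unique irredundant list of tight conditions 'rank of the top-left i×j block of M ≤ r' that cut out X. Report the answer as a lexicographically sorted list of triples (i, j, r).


Computing R[i][j] = min implied NW-rank bound (n=4, 6 conditions):

  0 1 1 1
  0 1 1 2
  1 2 2 3
  1 2 3 4

second differences of R give the permutation w = (2, 4, 1, 3).

Fulton essential set (2 of the 3 Rothe cells):

[(2, 1, 0), (2, 3, 1)]


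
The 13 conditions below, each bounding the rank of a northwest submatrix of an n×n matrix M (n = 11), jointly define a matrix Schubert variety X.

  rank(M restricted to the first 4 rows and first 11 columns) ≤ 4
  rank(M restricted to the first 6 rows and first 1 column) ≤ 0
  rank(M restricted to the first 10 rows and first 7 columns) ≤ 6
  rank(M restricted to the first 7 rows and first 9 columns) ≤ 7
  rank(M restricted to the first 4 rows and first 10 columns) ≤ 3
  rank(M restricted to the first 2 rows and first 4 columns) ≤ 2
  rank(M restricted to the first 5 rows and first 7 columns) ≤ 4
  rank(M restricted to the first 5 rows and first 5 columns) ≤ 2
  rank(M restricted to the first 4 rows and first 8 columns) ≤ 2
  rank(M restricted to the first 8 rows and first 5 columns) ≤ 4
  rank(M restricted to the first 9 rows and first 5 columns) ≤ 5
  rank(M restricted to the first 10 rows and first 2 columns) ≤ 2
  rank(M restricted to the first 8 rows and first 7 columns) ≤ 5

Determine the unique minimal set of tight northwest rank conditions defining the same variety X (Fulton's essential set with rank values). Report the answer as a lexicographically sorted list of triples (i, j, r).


The tightest implied rank at each (i,j), from the 13 conditions:

  i=1: 0  1  1  1  1  1  1  1  1  1  1
  i=2: 0  1  2  2  2  2  2  2  2  2  2
  i=3: 0  1  2  2  2  2  2  2  3  3  3
  i=4: 0  1  2  2  2  2  2  2  3  3  4
  i=5: 0  1  2  2  2  3  3  3  4  4  5
  i=6: 0  1  2  3  3  4  4  4  5  5  6
  i=7: 1  2  3  4  4  5  5  5  6  6  7
  i=8: 1  2  3  4  4  5  5  6  7  7  8
  i=9: 1  2  3  4  5  6  6  7  8  8  9
  i=10: 1  2  3  4  5  6  6  7  8  9  10
  i=11: 1  2  3  4  5  6  7  8  9  10  11

so w = (2, 3, 9, 11, 6, 4, 1, 8, 5, 10, 7).

ℓ(w)=22; the 7 essential cells (i,j,r):

[(4, 8, 2), (4, 10, 3), (5, 5, 2), (6, 1, 0), (8, 5, 4), (8, 7, 5), (10, 7, 6)]


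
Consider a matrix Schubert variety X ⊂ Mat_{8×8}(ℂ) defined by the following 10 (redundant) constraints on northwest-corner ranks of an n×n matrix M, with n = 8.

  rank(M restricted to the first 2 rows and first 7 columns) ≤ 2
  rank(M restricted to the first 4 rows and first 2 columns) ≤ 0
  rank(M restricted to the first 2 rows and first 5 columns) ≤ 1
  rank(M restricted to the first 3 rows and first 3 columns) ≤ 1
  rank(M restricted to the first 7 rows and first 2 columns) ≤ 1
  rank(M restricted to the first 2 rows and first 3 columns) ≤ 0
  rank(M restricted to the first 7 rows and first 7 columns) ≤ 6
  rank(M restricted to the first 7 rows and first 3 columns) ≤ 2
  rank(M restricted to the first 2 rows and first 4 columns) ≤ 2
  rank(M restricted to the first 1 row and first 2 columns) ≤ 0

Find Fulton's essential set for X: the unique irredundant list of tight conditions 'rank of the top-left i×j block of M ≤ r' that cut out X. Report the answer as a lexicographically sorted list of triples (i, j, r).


Rank table r_w(8×8) implied by the 10 constraints:

  0, 0, 0, 1, 1, 1, 1, 1
  0, 0, 0, 1, 1, 2, 2, 2
  0, 0, 1, 2, 2, 3, 3, 3
  0, 0, 1, 2, 3, 4, 4, 4
  1, 1, 2, 3, 4, 5, 5, 5
  1, 1, 2, 3, 4, 5, 6, 6
  1, 1, 2, 3, 4, 5, 6, 7
  1, 2, 3, 4, 5, 6, 7, 8

the unique w with this rank table is (4, 6, 3, 5, 1, 7, 8, 2).

Fulton essential set (4 of the 13 Rothe cells):

[(2, 3, 0), (2, 5, 1), (4, 2, 0), (7, 2, 1)]


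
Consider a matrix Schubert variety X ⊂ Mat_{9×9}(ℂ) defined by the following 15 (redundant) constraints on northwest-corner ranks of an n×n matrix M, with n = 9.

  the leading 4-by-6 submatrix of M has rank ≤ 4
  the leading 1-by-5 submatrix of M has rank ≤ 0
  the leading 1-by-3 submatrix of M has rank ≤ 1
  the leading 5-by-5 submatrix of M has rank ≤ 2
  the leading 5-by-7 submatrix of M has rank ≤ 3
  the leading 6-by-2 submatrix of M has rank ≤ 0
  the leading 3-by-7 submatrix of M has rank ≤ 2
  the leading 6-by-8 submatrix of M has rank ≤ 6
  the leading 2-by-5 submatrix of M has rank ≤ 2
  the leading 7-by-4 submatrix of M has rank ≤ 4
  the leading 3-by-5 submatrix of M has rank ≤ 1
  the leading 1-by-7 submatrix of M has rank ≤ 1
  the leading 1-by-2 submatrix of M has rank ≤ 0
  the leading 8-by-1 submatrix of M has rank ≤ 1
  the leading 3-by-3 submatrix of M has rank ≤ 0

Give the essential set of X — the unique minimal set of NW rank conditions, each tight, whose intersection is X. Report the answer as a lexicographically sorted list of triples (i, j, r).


Recovering R(i,j) via the rank-extension bound from the 15 conditions:

  0 0 0 0 0 1 1 1 1
  0 0 0 1 1 2 2 2 2
  0 0 0 1 1 2 2 3 3
  0 0 1 2 2 3 3 4 4
  0 0 1 2 2 3 3 4 5
  0 0 1 2 3 4 4 5 6
  1 1 2 3 4 5 5 6 7
  1 2 3 4 5 6 6 7 8
  1 2 3 4 5 6 7 8 9

so w = (6, 4, 8, 3, 9, 5, 1, 2, 7).

7 SE-corners of the 21-cell Rothe diagram give Ess(w):

[(1, 5, 0), (3, 3, 0), (3, 5, 1), (3, 7, 2), (5, 5, 2), (5, 7, 3), (6, 2, 0)]


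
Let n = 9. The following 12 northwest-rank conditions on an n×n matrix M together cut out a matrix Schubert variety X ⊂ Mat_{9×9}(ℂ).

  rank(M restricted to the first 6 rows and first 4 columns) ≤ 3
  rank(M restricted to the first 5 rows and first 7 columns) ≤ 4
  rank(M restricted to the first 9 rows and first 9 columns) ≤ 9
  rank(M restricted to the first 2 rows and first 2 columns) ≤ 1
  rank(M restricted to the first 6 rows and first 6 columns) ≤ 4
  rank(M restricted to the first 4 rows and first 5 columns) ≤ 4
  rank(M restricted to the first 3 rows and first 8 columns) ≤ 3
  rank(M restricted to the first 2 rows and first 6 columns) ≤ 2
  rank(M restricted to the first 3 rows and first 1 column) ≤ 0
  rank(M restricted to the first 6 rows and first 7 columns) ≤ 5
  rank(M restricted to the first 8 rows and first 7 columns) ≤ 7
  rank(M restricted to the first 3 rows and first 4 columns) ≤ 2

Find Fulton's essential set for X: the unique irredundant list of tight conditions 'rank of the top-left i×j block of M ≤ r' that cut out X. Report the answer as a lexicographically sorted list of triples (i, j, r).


Rank table r_w(9×9) implied by the 12 constraints:

  i=1: 0, 1, 1, 1, 1, 1, 1, 1, 1
  i=2: 0, 1, 2, 2, 2, 2, 2, 2, 2
  i=3: 0, 1, 2, 2, 3, 3, 3, 3, 3
  i=4: 1, 2, 3, 3, 4, 4, 4, 4, 4
  i=5: 1, 2, 3, 3, 4, 4, 4, 5, 5
  i=6: 1, 2, 3, 3, 4, 4, 5, 6, 6
  i=7: 1, 2, 3, 4, 5, 5, 6, 7, 7
  i=8: 1, 2, 3, 4, 5, 6, 7, 8, 8
  i=9: 1, 2, 3, 4, 5, 6, 7, 8, 9

so w = (2, 3, 5, 1, 8, 7, 4, 6, 9).

Rothe diagram D(w) (9 cells), 5 SE-corners (essential conditions):

[(3, 1, 0), (3, 4, 2), (5, 7, 4), (6, 4, 3), (6, 6, 4)]


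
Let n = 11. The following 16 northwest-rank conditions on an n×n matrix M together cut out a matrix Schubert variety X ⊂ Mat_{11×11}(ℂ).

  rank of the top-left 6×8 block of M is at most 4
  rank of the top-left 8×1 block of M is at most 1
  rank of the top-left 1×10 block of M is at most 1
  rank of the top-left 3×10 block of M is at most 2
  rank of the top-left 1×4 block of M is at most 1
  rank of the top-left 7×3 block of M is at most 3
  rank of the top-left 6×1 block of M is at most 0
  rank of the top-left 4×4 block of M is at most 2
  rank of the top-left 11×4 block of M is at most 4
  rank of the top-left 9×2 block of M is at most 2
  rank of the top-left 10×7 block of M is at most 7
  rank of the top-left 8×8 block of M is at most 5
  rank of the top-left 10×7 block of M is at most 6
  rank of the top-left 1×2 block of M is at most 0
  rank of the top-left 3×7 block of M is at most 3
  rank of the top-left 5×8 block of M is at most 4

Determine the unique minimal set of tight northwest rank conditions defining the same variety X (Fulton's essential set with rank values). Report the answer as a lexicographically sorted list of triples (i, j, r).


Computing R[i][j] = min implied NW-rank bound (n=11, 16 conditions):

  R[1]: 0 0 1 1 1 1 1 1 1 1 1
  R[2]: 0 1 2 2 2 2 2 2 2 2 2
  R[3]: 0 1 2 2 2 2 2 2 2 2 3
  R[4]: 0 1 2 2 3 3 3 3 3 3 4
  R[5]: 0 1 2 3 4 4 4 4 4 4 5
  R[6]: 0 1 2 3 4 4 4 4 5 5 6
  R[7]: 1 2 3 4 5 5 5 5 6 6 7
  R[8]: 1 2 3 4 5 5 5 5 6 7 8
  R[9]: 1 2 3 4 5 6 6 6 7 8 9
  R[10]: 1 2 3 4 5 6 6 7 8 9 10
  R[11]: 1 2 3 4 5 6 7 8 9 10 11

hence w(1..11) = (3, 2, 11, 5, 4, 9, 1, 10, 6, 8, 7).

Rothe diagram D(w) (22 cells), 7 SE-corners (essential conditions):

[(1, 2, 0), (3, 10, 2), (4, 4, 2), (6, 1, 0), (6, 8, 4), (8, 8, 5), (10, 7, 6)]


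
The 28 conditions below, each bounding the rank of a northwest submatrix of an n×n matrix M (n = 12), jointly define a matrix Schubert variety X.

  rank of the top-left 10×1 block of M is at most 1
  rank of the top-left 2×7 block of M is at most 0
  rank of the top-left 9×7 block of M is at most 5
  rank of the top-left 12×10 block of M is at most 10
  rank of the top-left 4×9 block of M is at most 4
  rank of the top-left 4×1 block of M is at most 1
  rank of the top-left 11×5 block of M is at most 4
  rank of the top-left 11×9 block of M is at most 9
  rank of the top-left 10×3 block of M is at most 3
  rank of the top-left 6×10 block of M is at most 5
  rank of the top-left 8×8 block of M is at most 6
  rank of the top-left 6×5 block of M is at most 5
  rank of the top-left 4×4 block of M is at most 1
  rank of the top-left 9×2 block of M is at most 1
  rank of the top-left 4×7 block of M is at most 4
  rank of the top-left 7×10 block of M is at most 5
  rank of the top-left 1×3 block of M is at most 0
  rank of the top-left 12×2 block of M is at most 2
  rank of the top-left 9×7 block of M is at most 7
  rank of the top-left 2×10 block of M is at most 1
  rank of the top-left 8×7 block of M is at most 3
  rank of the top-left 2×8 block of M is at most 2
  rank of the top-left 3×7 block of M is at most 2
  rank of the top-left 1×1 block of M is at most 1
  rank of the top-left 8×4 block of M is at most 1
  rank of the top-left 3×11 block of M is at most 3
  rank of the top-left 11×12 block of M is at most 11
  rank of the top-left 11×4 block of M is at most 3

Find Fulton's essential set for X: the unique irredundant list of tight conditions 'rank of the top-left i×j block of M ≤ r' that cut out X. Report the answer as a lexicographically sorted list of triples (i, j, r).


Computing R[i][j] = min implied NW-rank bound (n=12, 28 conditions):

  row 1: 0, 0, 0, 0, 0, 0, 0, 1, 1, 1, 1, 1
  row 2: 0, 0, 0, 0, 0, 0, 0, 1, 1, 1, 2, 2
  row 3: 1, 1, 1, 1, 1, 1, 1, 2, 2, 2, 3, 3
  row 4: 1, 1, 1, 1, 2, 2, 2, 3, 3, 3, 4, 4
  row 5: 1, 1, 1, 1, 2, 3, 3, 4, 4, 4, 5, 5
  row 6: 1, 1, 1, 1, 2, 3, 3, 4, 5, 5, 6, 6
  row 7: 1, 1, 1, 1, 2, 3, 3, 4, 5, 5, 6, 7
  row 8: 1, 1, 1, 1, 2, 3, 3, 4, 5, 6, 7, 8
  row 9: 1, 1, 2, 2, 3, 4, 4, 5, 6, 7, 8, 9
  row 10: 1, 2, 3, 3, 4, 5, 5, 6, 7, 8, 9, 10
  row 11: 1, 2, 3, 3, 4, 5, 6, 7, 8, 9, 10, 11
  row 12: 1, 2, 3, 4, 5, 6, 7, 8, 9, 10, 11, 12

so w = (8, 11, 1, 5, 6, 9, 12, 10, 3, 2, 7, 4).

7 SE-corners of the 37-cell Rothe diagram give Ess(w):

[(2, 7, 0), (2, 10, 1), (7, 10, 5), (8, 4, 1), (8, 7, 3), (9, 2, 1), (11, 4, 3)]


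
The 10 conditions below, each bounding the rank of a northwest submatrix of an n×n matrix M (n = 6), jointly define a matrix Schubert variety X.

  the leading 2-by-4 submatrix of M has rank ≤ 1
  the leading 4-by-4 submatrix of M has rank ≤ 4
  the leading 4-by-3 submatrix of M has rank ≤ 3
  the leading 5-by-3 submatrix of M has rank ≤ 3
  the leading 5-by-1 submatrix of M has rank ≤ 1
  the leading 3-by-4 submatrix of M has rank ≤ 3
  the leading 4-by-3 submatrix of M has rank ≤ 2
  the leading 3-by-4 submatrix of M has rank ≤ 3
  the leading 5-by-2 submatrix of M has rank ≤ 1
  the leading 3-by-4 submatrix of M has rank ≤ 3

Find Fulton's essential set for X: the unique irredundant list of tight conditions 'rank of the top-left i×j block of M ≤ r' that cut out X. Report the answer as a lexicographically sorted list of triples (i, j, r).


The tightest implied rank at each (i,j), from the 10 conditions:

  row 1: 1 1 1 1 1 1
  row 2: 1 1 1 1 2 2
  row 3: 1 1 2 2 3 3
  row 4: 1 1 2 3 4 4
  row 5: 1 1 2 3 4 5
  row 6: 1 2 3 4 5 6

the unique w with this rank table is (1, 5, 3, 4, 6, 2).

2 SE-corners of the 6-cell Rothe diagram give Ess(w):

[(2, 4, 1), (5, 2, 1)]


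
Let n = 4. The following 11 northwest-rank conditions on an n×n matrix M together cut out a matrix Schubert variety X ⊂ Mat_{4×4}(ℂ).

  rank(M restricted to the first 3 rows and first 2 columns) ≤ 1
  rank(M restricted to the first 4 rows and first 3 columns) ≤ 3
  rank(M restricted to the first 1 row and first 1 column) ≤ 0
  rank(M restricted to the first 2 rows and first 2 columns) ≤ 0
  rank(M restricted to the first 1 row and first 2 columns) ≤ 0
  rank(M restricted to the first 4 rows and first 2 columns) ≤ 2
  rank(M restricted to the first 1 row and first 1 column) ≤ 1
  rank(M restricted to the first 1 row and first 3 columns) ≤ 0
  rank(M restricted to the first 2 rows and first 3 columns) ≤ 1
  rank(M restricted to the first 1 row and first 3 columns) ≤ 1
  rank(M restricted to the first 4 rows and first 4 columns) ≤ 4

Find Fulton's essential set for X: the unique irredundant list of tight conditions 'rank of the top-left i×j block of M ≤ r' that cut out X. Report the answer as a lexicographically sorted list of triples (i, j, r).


Recovering R(i,j) via the rank-extension bound from the 11 conditions:

  0  0  0  1
  0  0  1  2
  1  1  2  3
  1  2  3  4

hence w(1..4) = (4, 3, 1, 2).

Rothe diagram D(w) (5 cells), 2 SE-corners (essential conditions):

[(1, 3, 0), (2, 2, 0)]


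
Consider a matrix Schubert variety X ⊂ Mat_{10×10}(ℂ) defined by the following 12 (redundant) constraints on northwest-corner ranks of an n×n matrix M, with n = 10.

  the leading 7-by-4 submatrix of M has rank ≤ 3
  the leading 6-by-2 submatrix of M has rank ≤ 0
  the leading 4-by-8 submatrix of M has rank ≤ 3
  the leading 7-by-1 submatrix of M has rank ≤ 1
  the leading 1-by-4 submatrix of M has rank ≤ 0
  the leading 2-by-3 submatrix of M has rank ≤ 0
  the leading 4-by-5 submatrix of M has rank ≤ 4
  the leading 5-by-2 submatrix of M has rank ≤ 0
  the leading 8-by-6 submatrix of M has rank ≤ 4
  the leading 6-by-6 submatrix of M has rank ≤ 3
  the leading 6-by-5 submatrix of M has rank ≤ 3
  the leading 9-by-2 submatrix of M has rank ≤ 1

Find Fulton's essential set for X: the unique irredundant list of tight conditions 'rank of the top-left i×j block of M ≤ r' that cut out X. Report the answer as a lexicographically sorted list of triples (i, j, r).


Reconstructing r_w from the 12 given conditions:

  R[1]: 0  0  0  0  1  1  1  1  1  1
  R[2]: 0  0  0  1  2  2  2  2  2  2
  R[3]: 0  0  1  2  3  3  3  3  3  3
  R[4]: 0  0  1  2  3  3  3  3  4  4
  R[5]: 0  0  1  2  3  3  4  4  5  5
  R[6]: 0  0  1  2  3  3  4  5  6  6
  R[7]: 1  1  2  3  4  4  5  6  7  7
  R[8]: 1  1  2  3  4  4  5  6  7  8
  R[9]: 1  1  2  3  4  5  6  7  8  9
  R[10]: 1  2  3  4  5  6  7  8  9  10

giving w = (5, 4, 3, 9, 7, 8, 1, 10, 6, 2) via Δ²R.

D(w) has 23 cells with 7 SE-corners; essential set:

[(1, 4, 0), (2, 3, 0), (4, 8, 3), (6, 2, 0), (6, 6, 3), (8, 6, 4), (9, 2, 1)]


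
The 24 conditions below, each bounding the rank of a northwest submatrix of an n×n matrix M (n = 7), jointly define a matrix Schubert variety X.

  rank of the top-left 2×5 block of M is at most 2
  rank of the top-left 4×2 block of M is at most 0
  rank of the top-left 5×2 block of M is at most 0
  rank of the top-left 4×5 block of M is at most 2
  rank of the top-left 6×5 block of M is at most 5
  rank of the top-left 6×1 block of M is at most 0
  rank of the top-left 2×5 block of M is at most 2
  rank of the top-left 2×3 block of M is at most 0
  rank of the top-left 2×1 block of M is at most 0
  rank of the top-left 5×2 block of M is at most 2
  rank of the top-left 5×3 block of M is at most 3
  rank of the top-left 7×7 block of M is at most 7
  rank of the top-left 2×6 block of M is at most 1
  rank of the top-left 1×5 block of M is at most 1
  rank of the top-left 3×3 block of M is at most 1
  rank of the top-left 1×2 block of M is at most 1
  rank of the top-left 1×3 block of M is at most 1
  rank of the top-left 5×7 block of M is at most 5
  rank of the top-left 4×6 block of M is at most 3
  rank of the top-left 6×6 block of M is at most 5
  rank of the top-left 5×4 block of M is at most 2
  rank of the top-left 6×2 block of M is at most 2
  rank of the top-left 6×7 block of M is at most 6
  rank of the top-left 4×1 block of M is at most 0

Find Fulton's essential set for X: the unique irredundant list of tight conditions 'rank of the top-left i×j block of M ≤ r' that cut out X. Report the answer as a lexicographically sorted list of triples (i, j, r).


Recovering R(i,j) via the rank-extension bound from the 24 conditions:

  0 | 0 | 0 | 1 | 1 | 1 | 1
  0 | 0 | 0 | 1 | 1 | 1 | 2
  0 | 0 | 1 | 2 | 2 | 2 | 3
  0 | 0 | 1 | 2 | 2 | 3 | 4
  0 | 0 | 1 | 2 | 3 | 4 | 5
  0 | 1 | 2 | 3 | 4 | 5 | 6
  1 | 2 | 3 | 4 | 5 | 6 | 7

second differences of R give the permutation w = (4, 7, 3, 6, 5, 2, 1).

|D(w)|=16, |Ess(w)|=5:

[(2, 3, 0), (2, 6, 1), (4, 5, 2), (5, 2, 0), (6, 1, 0)]


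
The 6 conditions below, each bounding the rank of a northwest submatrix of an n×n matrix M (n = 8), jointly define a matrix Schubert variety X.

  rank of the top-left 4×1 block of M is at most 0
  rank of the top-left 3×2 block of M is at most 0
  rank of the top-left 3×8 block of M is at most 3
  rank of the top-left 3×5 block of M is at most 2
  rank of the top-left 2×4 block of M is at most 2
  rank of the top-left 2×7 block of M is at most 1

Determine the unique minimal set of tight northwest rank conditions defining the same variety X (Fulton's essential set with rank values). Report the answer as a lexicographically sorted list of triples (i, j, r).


Rank table r_w(8×8) implied by the 6 constraints:

  R[1]: 0 0 1 1 1 1 1 1
  R[2]: 0 0 1 1 1 1 1 2
  R[3]: 0 0 1 2 2 2 2 3
  R[4]: 0 1 2 3 3 3 3 4
  R[5]: 1 2 3 4 4 4 4 5
  R[6]: 1 2 3 4 5 5 5 6
  R[7]: 1 2 3 4 5 6 6 7
  R[8]: 1 2 3 4 5 6 7 8

so w = (3, 8, 4, 2, 1, 5, 6, 7).

Rothe diagram D(w) (11 cells), 3 SE-corners (essential conditions):

[(2, 7, 1), (3, 2, 0), (4, 1, 0)]


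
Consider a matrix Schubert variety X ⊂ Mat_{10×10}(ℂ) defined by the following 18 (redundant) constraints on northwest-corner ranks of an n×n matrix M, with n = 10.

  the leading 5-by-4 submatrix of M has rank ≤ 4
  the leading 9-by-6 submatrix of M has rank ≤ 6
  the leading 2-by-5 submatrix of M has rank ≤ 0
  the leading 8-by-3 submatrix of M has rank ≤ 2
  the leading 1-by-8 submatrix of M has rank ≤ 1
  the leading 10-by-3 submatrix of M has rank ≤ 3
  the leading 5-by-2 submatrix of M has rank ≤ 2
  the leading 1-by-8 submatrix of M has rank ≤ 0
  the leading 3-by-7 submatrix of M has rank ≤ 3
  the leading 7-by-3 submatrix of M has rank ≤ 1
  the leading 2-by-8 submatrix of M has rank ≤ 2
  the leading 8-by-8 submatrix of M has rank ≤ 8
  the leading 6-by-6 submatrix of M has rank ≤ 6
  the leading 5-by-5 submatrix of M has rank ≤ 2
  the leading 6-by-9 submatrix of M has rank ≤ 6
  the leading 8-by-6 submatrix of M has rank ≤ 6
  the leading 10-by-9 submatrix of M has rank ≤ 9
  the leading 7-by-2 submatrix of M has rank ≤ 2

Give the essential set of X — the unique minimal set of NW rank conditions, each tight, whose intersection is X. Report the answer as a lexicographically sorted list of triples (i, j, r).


The tightest implied rank at each (i,j), from the 18 conditions:

  row 1: 0  0  0  0  0  0  0  0  1  1
  row 2: 0  0  0  0  0  1  1  1  2  2
  row 3: 1  1  1  1  1  2  2  2  3  3
  row 4: 1  1  1  2  2  3  3  3  4  4
  row 5: 1  1  1  2  2  3  4  4  5  5
  row 6: 1  1  1  2  3  4  5  5  6  6
  row 7: 1  1  1  2  3  4  5  6  7  7
  row 8: 1  2  2  3  4  5  6  7  8  8
  row 9: 1  2  3  4  5  6  7  8  9  9
  row 10: 1  2  3  4  5  6  7  8  9  10

second differences of R give the permutation w = (9, 6, 1, 4, 7, 5, 8, 2, 3, 10).

4 SE-corners of the 22-cell Rothe diagram give Ess(w):

[(1, 8, 0), (2, 5, 0), (5, 5, 2), (7, 3, 1)]


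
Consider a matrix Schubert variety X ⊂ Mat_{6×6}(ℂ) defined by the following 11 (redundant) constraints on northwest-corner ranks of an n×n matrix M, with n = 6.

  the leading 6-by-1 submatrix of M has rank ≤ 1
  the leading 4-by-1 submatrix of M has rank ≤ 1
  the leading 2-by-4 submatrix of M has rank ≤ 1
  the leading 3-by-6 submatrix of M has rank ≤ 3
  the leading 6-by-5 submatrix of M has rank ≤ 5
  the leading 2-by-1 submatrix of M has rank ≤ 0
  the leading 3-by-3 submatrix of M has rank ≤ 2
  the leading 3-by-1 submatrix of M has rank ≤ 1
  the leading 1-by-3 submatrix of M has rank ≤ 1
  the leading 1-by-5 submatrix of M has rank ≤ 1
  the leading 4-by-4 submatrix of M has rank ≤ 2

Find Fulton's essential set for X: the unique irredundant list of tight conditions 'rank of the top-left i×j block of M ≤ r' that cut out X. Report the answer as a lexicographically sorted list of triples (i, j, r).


Propagating the 11 rank bounds to every northwest block:

  R[1]: 0  1  1  1  1  1
  R[2]: 0  1  1  1  2  2
  R[3]: 1  2  2  2  3  3
  R[4]: 1  2  2  2  3  4
  R[5]: 1  2  3  3  4  5
  R[6]: 1  2  3  4  5  6

so w = (2, 5, 1, 6, 3, 4).

ℓ(w)=6; the 3 essential cells (i,j,r):

[(2, 1, 0), (2, 4, 1), (4, 4, 2)]


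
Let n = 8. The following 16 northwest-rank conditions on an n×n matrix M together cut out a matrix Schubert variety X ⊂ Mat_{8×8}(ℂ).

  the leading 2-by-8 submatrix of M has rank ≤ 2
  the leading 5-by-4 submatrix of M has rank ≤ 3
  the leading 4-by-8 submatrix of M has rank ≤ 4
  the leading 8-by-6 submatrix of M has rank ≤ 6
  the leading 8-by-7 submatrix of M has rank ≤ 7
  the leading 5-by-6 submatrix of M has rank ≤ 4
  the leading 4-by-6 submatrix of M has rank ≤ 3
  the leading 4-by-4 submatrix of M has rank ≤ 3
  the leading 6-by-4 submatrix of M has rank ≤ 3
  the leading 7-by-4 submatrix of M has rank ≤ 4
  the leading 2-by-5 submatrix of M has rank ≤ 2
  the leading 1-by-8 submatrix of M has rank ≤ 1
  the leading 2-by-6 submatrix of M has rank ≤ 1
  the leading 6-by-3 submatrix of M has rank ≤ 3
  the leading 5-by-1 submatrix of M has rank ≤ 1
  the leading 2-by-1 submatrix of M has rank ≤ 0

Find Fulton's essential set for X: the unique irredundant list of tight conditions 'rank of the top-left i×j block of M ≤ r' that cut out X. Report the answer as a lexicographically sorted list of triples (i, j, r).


Rank table r_w(8×8) implied by the 16 constraints:

  row 1: 0 | 1 | 1 | 1 | 1 | 1 | 1 | 1
  row 2: 0 | 1 | 1 | 1 | 1 | 1 | 2 | 2
  row 3: 1 | 2 | 2 | 2 | 2 | 2 | 3 | 3
  row 4: 1 | 2 | 3 | 3 | 3 | 3 | 4 | 4
  row 5: 1 | 2 | 3 | 3 | 4 | 4 | 5 | 5
  row 6: 1 | 2 | 3 | 3 | 4 | 5 | 6 | 6
  row 7: 1 | 2 | 3 | 4 | 5 | 6 | 7 | 7
  row 8: 1 | 2 | 3 | 4 | 5 | 6 | 7 | 8

giving w = (2, 7, 1, 3, 5, 6, 4, 8) via Δ²R.

D(w) has 8 cells with 3 SE-corners; essential set:

[(2, 1, 0), (2, 6, 1), (6, 4, 3)]


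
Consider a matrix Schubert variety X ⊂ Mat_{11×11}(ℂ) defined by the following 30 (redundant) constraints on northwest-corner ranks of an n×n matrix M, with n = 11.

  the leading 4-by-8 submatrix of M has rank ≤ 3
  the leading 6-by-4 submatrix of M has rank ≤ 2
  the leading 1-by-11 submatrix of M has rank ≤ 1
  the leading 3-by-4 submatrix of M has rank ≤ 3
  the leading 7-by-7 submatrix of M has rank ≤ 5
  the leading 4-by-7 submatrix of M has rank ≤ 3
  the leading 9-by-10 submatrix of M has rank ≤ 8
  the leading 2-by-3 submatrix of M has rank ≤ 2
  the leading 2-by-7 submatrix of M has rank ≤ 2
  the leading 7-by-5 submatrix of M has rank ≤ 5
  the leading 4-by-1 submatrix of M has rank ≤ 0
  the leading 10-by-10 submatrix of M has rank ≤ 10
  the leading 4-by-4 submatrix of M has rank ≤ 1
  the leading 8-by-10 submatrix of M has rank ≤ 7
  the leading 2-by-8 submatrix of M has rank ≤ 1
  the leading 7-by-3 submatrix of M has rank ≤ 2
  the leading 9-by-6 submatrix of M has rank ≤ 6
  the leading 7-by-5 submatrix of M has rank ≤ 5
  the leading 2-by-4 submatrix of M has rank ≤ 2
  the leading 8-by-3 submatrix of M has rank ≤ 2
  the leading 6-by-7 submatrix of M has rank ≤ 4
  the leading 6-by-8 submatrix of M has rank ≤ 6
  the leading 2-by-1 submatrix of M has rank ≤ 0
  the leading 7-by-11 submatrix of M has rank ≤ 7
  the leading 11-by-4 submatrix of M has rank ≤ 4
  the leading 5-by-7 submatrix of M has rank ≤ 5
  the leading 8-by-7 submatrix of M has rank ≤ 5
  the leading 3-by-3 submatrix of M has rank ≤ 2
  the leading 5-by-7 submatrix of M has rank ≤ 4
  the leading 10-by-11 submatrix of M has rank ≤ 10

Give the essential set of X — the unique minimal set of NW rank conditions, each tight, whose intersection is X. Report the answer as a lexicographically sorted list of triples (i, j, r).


Recovering R(i,j) via the rank-extension bound from the 30 conditions:

  i=1: 0 | 1 | 1 | 1 | 1 | 1 | 1 | 1 | 1 | 1 | 1
  i=2: 0 | 1 | 1 | 1 | 1 | 1 | 1 | 1 | 2 | 2 | 2
  i=3: 0 | 1 | 1 | 1 | 2 | 2 | 2 | 2 | 3 | 3 | 3
  i=4: 0 | 1 | 1 | 1 | 2 | 3 | 3 | 3 | 4 | 4 | 4
  i=5: 1 | 2 | 2 | 2 | 3 | 4 | 4 | 4 | 5 | 5 | 5
  i=6: 1 | 2 | 2 | 2 | 3 | 4 | 4 | 5 | 6 | 6 | 6
  i=7: 1 | 2 | 2 | 3 | 4 | 5 | 5 | 6 | 7 | 7 | 7
  i=8: 1 | 2 | 2 | 3 | 4 | 5 | 5 | 6 | 7 | 7 | 8
  i=9: 1 | 2 | 3 | 4 | 5 | 6 | 6 | 7 | 8 | 8 | 9
  i=10: 1 | 2 | 3 | 4 | 5 | 6 | 7 | 8 | 9 | 9 | 10
  i=11: 1 | 2 | 3 | 4 | 5 | 6 | 7 | 8 | 9 | 10 | 11

so w = (2, 9, 5, 6, 1, 8, 4, 11, 3, 7, 10).

Fulton essential set (8 of the 21 Rothe cells):

[(2, 8, 1), (4, 1, 0), (4, 4, 1), (6, 4, 2), (6, 7, 4), (8, 3, 2), (8, 7, 5), (8, 10, 7)]


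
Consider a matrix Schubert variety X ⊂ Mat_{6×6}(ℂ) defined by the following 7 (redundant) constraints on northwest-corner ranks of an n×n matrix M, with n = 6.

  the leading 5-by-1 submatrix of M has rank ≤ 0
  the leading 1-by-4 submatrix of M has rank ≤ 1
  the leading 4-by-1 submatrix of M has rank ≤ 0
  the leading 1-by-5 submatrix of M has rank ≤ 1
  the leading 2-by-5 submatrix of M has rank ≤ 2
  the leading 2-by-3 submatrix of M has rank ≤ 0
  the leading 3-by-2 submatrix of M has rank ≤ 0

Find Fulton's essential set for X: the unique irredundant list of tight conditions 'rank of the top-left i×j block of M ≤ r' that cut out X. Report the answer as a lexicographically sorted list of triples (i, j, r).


Reconstructing r_w from the 7 given conditions:

  0 | 0 | 0 | 1 | 1 | 1
  0 | 0 | 0 | 1 | 2 | 2
  0 | 0 | 1 | 2 | 3 | 3
  0 | 1 | 2 | 3 | 4 | 4
  0 | 1 | 2 | 3 | 4 | 5
  1 | 2 | 3 | 4 | 5 | 6

the unique w with this rank table is (4, 5, 3, 2, 6, 1).

Rothe diagram D(w) (10 cells), 3 SE-corners (essential conditions):

[(2, 3, 0), (3, 2, 0), (5, 1, 0)]


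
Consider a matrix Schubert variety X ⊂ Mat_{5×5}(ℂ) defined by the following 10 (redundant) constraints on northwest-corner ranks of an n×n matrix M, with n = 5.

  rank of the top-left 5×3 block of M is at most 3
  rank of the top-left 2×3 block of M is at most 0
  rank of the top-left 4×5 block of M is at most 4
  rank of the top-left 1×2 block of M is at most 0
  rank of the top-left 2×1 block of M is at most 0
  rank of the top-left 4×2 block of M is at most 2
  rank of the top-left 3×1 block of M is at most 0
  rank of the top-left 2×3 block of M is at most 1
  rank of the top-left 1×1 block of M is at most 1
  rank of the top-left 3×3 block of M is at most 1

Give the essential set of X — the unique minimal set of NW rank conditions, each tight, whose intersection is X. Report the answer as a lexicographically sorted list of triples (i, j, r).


Rank table r_w(5×5) implied by the 10 constraints:

  row 1: 0, 0, 0, 1, 1
  row 2: 0, 0, 0, 1, 2
  row 3: 0, 1, 1, 2, 3
  row 4: 1, 2, 2, 3, 4
  row 5: 1, 2, 3, 4, 5

reading off 1-entries of Δ²R: w = (4, 5, 2, 1, 3).

Fulton essential set (2 of the 7 Rothe cells):

[(2, 3, 0), (3, 1, 0)]


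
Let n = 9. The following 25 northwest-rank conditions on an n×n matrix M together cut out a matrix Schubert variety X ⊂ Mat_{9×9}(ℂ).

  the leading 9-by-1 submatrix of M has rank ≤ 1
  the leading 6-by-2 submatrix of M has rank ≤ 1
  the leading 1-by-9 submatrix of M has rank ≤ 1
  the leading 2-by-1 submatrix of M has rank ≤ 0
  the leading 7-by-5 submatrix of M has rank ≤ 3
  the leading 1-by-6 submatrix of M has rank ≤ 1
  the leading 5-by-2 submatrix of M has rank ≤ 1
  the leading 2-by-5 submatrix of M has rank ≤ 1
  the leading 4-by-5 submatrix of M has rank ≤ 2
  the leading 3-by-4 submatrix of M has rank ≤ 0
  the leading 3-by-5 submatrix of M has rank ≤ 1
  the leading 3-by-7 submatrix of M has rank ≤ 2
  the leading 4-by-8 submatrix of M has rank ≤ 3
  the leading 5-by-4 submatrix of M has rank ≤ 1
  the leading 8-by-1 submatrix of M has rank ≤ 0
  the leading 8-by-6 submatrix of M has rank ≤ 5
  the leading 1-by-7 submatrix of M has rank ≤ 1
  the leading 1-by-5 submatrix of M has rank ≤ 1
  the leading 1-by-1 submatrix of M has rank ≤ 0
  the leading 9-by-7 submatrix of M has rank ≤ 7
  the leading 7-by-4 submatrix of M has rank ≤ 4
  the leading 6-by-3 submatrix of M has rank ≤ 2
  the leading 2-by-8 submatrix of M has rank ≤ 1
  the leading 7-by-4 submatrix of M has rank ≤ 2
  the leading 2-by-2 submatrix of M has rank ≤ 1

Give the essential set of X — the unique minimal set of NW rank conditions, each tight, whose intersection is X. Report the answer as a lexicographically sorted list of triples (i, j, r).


Reconstructing r_w from the 25 given conditions:

  R[1]: 0 | 0 | 0 | 0 | 1 | 1 | 1 | 1 | 1
  R[2]: 0 | 0 | 0 | 0 | 1 | 1 | 1 | 1 | 2
  R[3]: 0 | 0 | 0 | 0 | 1 | 2 | 2 | 2 | 3
  R[4]: 0 | 1 | 1 | 1 | 2 | 3 | 3 | 3 | 4
  R[5]: 0 | 1 | 1 | 1 | 2 | 3 | 4 | 4 | 5
  R[6]: 0 | 1 | 2 | 2 | 3 | 4 | 5 | 5 | 6
  R[7]: 0 | 1 | 2 | 2 | 3 | 4 | 5 | 6 | 7
  R[8]: 0 | 1 | 2 | 3 | 4 | 5 | 6 | 7 | 8
  R[9]: 1 | 2 | 3 | 4 | 5 | 6 | 7 | 8 | 9

giving w = (5, 9, 6, 2, 7, 3, 8, 4, 1) via Δ²R.

5 SE-corners of the 23-cell Rothe diagram give Ess(w):

[(2, 8, 1), (3, 4, 0), (5, 4, 1), (7, 4, 2), (8, 1, 0)]


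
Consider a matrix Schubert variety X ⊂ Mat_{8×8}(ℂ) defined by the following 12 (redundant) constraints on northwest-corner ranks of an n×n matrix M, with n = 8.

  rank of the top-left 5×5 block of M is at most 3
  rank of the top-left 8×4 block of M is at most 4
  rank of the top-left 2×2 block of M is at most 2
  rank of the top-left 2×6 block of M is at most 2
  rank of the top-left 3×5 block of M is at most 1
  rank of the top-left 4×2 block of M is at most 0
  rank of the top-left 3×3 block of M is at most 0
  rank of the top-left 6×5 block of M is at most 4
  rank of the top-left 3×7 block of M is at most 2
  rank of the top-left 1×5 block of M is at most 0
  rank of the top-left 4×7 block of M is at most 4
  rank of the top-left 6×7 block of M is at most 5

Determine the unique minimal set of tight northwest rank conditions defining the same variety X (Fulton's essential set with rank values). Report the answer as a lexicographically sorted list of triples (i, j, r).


The tightest implied rank at each (i,j), from the 12 conditions:

  0 | 0 | 0 | 0 | 0 | 1 | 1 | 1
  0 | 0 | 0 | 1 | 1 | 2 | 2 | 2
  0 | 0 | 0 | 1 | 1 | 2 | 2 | 3
  0 | 0 | 1 | 2 | 2 | 3 | 3 | 4
  1 | 1 | 2 | 3 | 3 | 4 | 4 | 5
  1 | 2 | 3 | 4 | 4 | 5 | 5 | 6
  1 | 2 | 3 | 4 | 5 | 6 | 6 | 7
  1 | 2 | 3 | 4 | 5 | 6 | 7 | 8

hence w(1..8) = (6, 4, 8, 3, 1, 2, 5, 7).

ℓ(w)=15; the 5 essential cells (i,j,r):

[(1, 5, 0), (3, 3, 0), (3, 5, 1), (3, 7, 2), (4, 2, 0)]


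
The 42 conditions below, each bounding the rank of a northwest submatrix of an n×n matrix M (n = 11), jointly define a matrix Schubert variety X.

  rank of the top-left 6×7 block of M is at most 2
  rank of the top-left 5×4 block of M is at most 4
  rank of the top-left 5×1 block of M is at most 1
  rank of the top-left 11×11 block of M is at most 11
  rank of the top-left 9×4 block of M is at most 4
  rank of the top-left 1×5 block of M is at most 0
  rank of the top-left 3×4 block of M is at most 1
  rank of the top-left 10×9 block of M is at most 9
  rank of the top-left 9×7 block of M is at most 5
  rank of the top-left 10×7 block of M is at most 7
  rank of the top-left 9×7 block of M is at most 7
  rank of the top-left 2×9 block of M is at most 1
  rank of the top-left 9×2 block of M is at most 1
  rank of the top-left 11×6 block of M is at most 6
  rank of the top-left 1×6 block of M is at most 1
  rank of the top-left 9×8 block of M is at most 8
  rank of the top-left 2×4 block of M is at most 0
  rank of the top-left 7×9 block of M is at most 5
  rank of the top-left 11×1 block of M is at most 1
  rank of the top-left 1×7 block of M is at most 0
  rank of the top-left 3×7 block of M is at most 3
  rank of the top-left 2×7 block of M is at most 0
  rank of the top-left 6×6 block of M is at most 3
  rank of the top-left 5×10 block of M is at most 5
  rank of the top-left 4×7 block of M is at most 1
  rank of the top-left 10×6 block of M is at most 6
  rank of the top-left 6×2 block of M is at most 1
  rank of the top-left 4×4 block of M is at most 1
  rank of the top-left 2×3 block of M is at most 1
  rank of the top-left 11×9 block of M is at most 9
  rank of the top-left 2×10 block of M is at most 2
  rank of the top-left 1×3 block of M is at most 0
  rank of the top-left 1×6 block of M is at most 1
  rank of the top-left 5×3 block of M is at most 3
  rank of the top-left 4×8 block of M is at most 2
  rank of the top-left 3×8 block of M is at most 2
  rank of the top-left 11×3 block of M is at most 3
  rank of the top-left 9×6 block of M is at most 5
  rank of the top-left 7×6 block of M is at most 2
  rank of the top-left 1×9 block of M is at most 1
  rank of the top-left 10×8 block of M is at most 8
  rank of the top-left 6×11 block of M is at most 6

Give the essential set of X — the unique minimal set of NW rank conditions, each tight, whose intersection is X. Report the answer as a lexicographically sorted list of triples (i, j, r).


Propagating the 42 rank bounds to every northwest block:

  i=1: 0  0  0  0  0  0  0  1  1  1  1
  i=2: 0  0  0  0  0  0  0  1  1  2  2
  i=3: 1  1  1  1  1  1  1  2  2  3  3
  i=4: 1  1  1  1  1  1  1  2  3  4  4
  i=5: 1  1  2  2  2  2  2  3  4  5  5
  i=6: 1  1  2  2  2  2  2  3  4  5  6
  i=7: 1  1  2  2  2  2  3  4  5  6  7
  i=8: 1  1  2  3  3  3  4  5  6  7  8
  i=9: 1  1  2  3  4  4  5  6  7  8  9
  i=10: 1  2  3  4  5  5  6  7  8  9  10
  i=11: 1  2  3  4  5  6  7  8  9  10  11

the unique w with this rank table is (8, 10, 1, 9, 3, 11, 7, 4, 5, 2, 6).

D(w) has 33 cells with 6 SE-corners; essential set:

[(2, 7, 0), (2, 9, 1), (4, 7, 1), (6, 7, 2), (7, 6, 2), (9, 2, 1)]


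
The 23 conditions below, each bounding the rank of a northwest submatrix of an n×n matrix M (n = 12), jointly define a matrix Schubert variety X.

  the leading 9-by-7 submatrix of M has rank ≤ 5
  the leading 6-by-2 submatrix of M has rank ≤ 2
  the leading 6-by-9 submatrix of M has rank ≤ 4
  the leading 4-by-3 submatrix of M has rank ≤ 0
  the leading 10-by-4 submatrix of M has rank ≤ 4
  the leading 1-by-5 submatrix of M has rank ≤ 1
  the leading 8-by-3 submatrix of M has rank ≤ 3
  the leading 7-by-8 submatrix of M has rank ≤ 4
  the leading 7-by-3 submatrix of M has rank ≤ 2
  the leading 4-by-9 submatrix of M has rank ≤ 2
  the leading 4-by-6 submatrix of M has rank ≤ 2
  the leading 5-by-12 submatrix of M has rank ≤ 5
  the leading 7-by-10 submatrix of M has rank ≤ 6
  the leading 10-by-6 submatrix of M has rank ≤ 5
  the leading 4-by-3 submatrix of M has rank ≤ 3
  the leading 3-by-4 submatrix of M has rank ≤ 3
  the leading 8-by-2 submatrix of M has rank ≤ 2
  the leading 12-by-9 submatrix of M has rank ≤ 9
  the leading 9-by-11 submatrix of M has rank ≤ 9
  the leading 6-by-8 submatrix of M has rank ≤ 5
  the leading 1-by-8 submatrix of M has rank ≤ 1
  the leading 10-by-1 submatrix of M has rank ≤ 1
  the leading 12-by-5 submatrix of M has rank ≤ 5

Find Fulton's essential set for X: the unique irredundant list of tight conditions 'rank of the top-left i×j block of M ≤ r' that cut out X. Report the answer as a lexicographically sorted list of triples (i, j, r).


Rank table r_w(12×12) implied by the 23 constraints:

  row 1: 0 0 0 1 1 1 1 1 1 1 1 1
  row 2: 0 0 0 1 2 2 2 2 2 2 2 2
  row 3: 0 0 0 1 2 2 2 2 2 3 3 3
  row 4: 0 0 0 1 2 2 2 2 2 3 4 4
  row 5: 1 1 1 2 3 3 3 3 3 4 5 5
  row 6: 1 2 2 3 4 4 4 4 4 5 6 6
  row 7: 1 2 2 3 4 4 4 4 5 6 7 7
  row 8: 1 2 3 4 5 5 5 5 6 7 8 8
  row 9: 1 2 3 4 5 5 5 6 7 8 9 9
  row 10: 1 2 3 4 5 5 6 7 8 9 10 10
  row 11: 1 2 3 4 5 6 7 8 9 10 11 11
  row 12: 1 2 3 4 5 6 7 8 9 10 11 12

giving w = (4, 5, 10, 11, 1, 2, 9, 3, 8, 7, 6, 12) via Δ²R.

D(w) has 27 cells with 6 SE-corners; essential set:

[(4, 3, 0), (4, 9, 2), (7, 3, 2), (7, 8, 4), (9, 7, 5), (10, 6, 5)]


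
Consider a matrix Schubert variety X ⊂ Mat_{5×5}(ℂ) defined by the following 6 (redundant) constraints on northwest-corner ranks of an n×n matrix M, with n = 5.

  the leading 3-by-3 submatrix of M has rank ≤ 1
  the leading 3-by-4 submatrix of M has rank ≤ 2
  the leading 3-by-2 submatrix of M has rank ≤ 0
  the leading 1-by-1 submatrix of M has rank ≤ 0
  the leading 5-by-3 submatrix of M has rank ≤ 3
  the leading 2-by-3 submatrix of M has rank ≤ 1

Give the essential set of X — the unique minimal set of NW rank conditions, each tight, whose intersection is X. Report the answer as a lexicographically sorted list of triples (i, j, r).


The tightest implied rank at each (i,j), from the 6 conditions:

  0  0  1  1  1
  0  0  1  2  2
  0  0  1  2  3
  1  1  2  3  4
  1  2  3  4  5

giving w = (3, 4, 5, 1, 2) via Δ²R.

ℓ(w)=6; the 1 essential cell (i,j,r):

[(3, 2, 0)]


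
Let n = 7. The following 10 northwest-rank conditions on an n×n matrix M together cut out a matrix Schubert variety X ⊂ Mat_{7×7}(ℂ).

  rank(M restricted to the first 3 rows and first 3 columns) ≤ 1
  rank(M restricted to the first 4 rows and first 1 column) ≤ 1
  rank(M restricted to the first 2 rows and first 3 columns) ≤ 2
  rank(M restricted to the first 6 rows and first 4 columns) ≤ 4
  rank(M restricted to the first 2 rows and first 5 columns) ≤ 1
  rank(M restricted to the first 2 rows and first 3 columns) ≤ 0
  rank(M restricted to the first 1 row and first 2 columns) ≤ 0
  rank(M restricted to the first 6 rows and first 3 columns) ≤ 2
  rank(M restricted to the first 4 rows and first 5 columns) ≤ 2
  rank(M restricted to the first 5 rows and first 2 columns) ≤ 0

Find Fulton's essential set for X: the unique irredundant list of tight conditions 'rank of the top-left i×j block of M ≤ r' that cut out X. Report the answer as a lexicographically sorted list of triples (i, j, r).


Reconstructing r_w from the 10 given conditions:

  i=1: 0, 0, 0, 1, 1, 1, 1
  i=2: 0, 0, 0, 1, 1, 2, 2
  i=3: 0, 0, 1, 2, 2, 3, 3
  i=4: 0, 0, 1, 2, 2, 3, 4
  i=5: 0, 0, 1, 2, 3, 4, 5
  i=6: 1, 1, 2, 3, 4, 5, 6
  i=7: 1, 2, 3, 4, 5, 6, 7

so w = (4, 6, 3, 7, 5, 1, 2).

ℓ(w)=14; the 4 essential cells (i,j,r):

[(2, 3, 0), (2, 5, 1), (4, 5, 2), (5, 2, 0)]
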